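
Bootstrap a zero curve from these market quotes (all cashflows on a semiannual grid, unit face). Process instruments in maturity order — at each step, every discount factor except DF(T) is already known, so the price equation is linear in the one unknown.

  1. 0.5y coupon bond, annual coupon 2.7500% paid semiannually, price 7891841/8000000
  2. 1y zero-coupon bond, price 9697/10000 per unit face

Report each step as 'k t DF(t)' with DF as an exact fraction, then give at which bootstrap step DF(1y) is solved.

step 1 [0.5y] bond c/2=11/800: DF=(7891841/8000000 − 11/800·(0))/(1+11/800) = 9731/10000 ≈ 0.973100
step 2 [1y] zero: DF = P = 9697/10000 ≈ 0.969700

1 1/2 9731/10000
2 1 9697/10000
DF(1y) is solved at step 2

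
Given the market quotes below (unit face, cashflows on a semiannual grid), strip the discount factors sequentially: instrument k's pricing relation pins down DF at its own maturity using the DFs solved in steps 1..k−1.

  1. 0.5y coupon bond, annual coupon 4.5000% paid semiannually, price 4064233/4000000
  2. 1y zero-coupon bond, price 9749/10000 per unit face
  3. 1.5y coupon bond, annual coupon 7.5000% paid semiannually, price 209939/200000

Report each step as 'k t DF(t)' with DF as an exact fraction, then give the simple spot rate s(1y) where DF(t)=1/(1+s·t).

1 1/2 9937/10000
2 1 9749/10000
3 3/2 4703/5000
s(1y) = (1/(9749/10000) − 1)/(1) = 251/9749 ≈ 2.5746%

step 1 [0.5y] bond c/2=9/400: DF=(4064233/4000000 − 9/400·(0))/(1+9/400) = 9937/10000 ≈ 0.993700
step 2 [1y] zero: DF = P = 9749/10000 ≈ 0.974900
step 3 [1.5y] bond c/2=3/80: DF=(209939/200000 − 3/80·(0.993700+0.974900))/(1+3/80) = 4703/5000 ≈ 0.940600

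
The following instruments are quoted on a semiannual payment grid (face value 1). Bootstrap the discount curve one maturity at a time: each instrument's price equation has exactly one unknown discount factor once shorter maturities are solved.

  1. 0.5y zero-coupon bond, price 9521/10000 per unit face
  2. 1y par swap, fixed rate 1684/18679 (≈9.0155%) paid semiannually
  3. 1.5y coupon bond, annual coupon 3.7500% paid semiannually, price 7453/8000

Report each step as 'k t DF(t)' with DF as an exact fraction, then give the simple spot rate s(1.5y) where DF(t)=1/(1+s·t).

1 1/2 9521/10000
2 1 4579/5000
3 3/2 8801/10000
s(1.5y) = (1/(8801/10000) − 1)/(3/2) = 2398/26403 ≈ 9.0823%

step 1 [0.5y] zero: DF = P = 9521/10000 ≈ 0.952100
step 2 [1y] swap r/2=842/18679: DF=(1 − 842/18679·(0.952100))/(1+842/18679) = 4579/5000 ≈ 0.915800
step 3 [1.5y] bond c/2=3/160: DF=(7453/8000 − 3/160·(0.952100+0.915800))/(1+3/160) = 8801/10000 ≈ 0.880100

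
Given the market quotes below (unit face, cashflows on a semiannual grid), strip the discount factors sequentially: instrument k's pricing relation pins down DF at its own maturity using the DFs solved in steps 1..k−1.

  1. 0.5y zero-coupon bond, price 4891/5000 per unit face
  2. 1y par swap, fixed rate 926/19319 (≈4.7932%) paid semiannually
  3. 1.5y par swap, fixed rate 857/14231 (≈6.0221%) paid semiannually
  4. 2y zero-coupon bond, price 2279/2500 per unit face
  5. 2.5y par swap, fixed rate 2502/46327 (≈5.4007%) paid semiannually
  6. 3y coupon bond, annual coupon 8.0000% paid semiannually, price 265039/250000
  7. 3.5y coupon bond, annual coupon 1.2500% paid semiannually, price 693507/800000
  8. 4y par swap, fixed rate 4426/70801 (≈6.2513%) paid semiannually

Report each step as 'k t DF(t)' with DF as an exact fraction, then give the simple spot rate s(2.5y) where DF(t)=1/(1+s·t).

1 1/2 4891/5000
2 1 9537/10000
3 3/2 9143/10000
4 2 2279/2500
5 5/2 8749/10000
6 3 2103/2500
7 7/2 331/400
8 4 7787/10000
s(2.5y) = (1/(8749/10000) − 1)/(5/2) = 2502/43745 ≈ 5.7195%

step 1 [0.5y] zero: DF = P = 4891/5000 ≈ 0.978200
step 2 [1y] swap r/2=463/19319: DF=(1 − 463/19319·(0.978200))/(1+463/19319) = 9537/10000 ≈ 0.953700
step 3 [1.5y] swap r/2=857/28462: DF=(1 − 857/28462·(0.978200+0.953700))/(1+857/28462) = 9143/10000 ≈ 0.914300
step 4 [2y] zero: DF = P = 2279/2500 ≈ 0.911600
step 5 [2.5y] swap r/2=1251/46327: DF=(1 − 1251/46327·(0.978200+0.953700+0.914300+0.911600))/(1+1251/46327) = 8749/10000 ≈ 0.874900
step 6 [3y] bond c/2=1/25: DF=(265039/250000 − 1/25·(0.978200+0.953700+0.914300+0.911600+0.874900))/(1+1/25) = 2103/2500 ≈ 0.841200
step 7 [3.5y] bond c/2=1/160: DF=(693507/800000 − 1/160·(0.978200+0.953700+0.914300+0.911600+0.874900+0.841200))/(1+1/160) = 331/400 ≈ 0.827500
step 8 [4y] swap r/2=2213/70801: DF=(1 − 2213/70801·(0.978200+0.953700+0.914300+0.911600+0.874900+0.841200+0.827500))/(1+2213/70801) = 7787/10000 ≈ 0.778700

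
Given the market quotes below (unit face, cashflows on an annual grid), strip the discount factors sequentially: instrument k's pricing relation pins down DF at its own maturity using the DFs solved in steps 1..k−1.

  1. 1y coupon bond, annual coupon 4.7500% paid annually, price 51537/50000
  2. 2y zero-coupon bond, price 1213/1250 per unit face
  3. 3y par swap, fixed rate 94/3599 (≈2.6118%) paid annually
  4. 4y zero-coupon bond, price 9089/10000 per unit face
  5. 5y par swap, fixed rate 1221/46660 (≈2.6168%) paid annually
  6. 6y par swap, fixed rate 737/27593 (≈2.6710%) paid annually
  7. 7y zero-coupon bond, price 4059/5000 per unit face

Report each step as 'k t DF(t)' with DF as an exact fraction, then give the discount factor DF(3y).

step 1 [1y] bond c/1=19/400: DF=(51537/50000 − 19/400·(0))/(1+19/400) = 123/125 ≈ 0.984000
step 2 [2y] zero: DF = P = 1213/1250 ≈ 0.970400
step 3 [3y] swap r/1=94/3599: DF=(1 − 94/3599·(0.984000+0.970400))/(1+94/3599) = 578/625 ≈ 0.924800
step 4 [4y] zero: DF = P = 9089/10000 ≈ 0.908900
step 5 [5y] swap r/1=1221/46660: DF=(1 − 1221/46660·(0.984000+0.970400+0.924800+0.908900))/(1+1221/46660) = 8779/10000 ≈ 0.877900
step 6 [6y] swap r/1=737/27593: DF=(1 − 737/27593·(0.984000+0.970400+0.924800+0.908900+0.877900))/(1+737/27593) = 4263/5000 ≈ 0.852600
step 7 [7y] zero: DF = P = 4059/5000 ≈ 0.811800

1 1 123/125
2 2 1213/1250
3 3 578/625
4 4 9089/10000
5 5 8779/10000
6 6 4263/5000
7 7 4059/5000
DF(3y) = 578/625 ≈ 0.924800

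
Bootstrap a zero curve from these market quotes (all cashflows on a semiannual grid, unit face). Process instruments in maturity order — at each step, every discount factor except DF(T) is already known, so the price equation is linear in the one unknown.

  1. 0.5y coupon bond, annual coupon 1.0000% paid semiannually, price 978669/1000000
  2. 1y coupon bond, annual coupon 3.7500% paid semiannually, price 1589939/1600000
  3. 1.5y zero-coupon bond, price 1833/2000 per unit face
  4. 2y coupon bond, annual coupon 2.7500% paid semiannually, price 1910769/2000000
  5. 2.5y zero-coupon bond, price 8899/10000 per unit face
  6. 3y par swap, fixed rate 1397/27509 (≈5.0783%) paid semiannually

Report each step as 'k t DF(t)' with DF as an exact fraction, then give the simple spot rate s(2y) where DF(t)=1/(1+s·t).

step 1 [0.5y] bond c/2=1/200: DF=(978669/1000000 − 1/200·(0))/(1+1/200) = 4869/5000 ≈ 0.973800
step 2 [1y] bond c/2=3/160: DF=(1589939/1600000 − 3/160·(0.973800))/(1+3/160) = 383/400 ≈ 0.957500
step 3 [1.5y] zero: DF = P = 1833/2000 ≈ 0.916500
step 4 [2y] bond c/2=11/800: DF=(1910769/2000000 − 11/800·(0.973800+0.957500+0.916500))/(1+11/800) = 4519/5000 ≈ 0.903800
step 5 [2.5y] zero: DF = P = 8899/10000 ≈ 0.889900
step 6 [3y] swap r/2=1397/55018: DF=(1 − 1397/55018·(0.973800+0.957500+0.916500+0.903800+0.889900))/(1+1397/55018) = 8603/10000 ≈ 0.860300

1 1/2 4869/5000
2 1 383/400
3 3/2 1833/2000
4 2 4519/5000
5 5/2 8899/10000
6 3 8603/10000
s(2y) = (1/(4519/5000) − 1)/(2) = 481/9038 ≈ 5.3220%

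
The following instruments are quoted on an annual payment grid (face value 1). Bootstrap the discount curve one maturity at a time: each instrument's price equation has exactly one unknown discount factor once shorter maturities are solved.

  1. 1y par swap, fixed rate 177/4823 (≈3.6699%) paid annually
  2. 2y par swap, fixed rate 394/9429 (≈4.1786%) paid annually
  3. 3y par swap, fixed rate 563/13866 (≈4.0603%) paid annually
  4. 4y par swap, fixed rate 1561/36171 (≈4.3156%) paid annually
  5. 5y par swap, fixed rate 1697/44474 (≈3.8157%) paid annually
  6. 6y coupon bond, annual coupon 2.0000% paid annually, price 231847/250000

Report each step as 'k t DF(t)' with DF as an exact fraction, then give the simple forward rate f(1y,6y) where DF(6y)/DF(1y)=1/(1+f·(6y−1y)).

1 1 4823/5000
2 2 2303/2500
3 3 4437/5000
4 4 8439/10000
5 5 8303/10000
6 6 411/500
f(1y,6y) = ((4823/5000)/(411/500) − 1)/(5) = 713/20550 ≈ 3.4696%

step 1 [1y] swap r/1=177/4823: DF=(1 − 177/4823·(0))/(1+177/4823) = 4823/5000 ≈ 0.964600
step 2 [2y] swap r/1=394/9429: DF=(1 − 394/9429·(0.964600))/(1+394/9429) = 2303/2500 ≈ 0.921200
step 3 [3y] swap r/1=563/13866: DF=(1 − 563/13866·(0.964600+0.921200))/(1+563/13866) = 4437/5000 ≈ 0.887400
step 4 [4y] swap r/1=1561/36171: DF=(1 − 1561/36171·(0.964600+0.921200+0.887400))/(1+1561/36171) = 8439/10000 ≈ 0.843900
step 5 [5y] swap r/1=1697/44474: DF=(1 − 1697/44474·(0.964600+0.921200+0.887400+0.843900))/(1+1697/44474) = 8303/10000 ≈ 0.830300
step 6 [6y] bond c/1=1/50: DF=(231847/250000 − 1/50·(0.964600+0.921200+0.887400+0.843900+0.830300))/(1+1/50) = 411/500 ≈ 0.822000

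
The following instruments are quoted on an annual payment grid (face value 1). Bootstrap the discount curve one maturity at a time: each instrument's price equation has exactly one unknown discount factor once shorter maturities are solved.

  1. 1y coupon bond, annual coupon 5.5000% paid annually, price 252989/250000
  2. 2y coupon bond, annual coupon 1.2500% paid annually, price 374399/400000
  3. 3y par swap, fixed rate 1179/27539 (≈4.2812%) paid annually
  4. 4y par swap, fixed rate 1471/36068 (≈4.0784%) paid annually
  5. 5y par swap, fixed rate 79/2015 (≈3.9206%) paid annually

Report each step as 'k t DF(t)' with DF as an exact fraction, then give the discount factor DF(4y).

step 1 [1y] bond c/1=11/200: DF=(252989/250000 − 11/200·(0))/(1+11/200) = 1199/1250 ≈ 0.959200
step 2 [2y] bond c/1=1/80: DF=(374399/400000 − 1/80·(0.959200))/(1+1/80) = 4563/5000 ≈ 0.912600
step 3 [3y] swap r/1=1179/27539: DF=(1 − 1179/27539·(0.959200+0.912600))/(1+1179/27539) = 8821/10000 ≈ 0.882100
step 4 [4y] swap r/1=1471/36068: DF=(1 − 1471/36068·(0.959200+0.912600+0.882100))/(1+1471/36068) = 8529/10000 ≈ 0.852900
step 5 [5y] swap r/1=79/2015: DF=(1 − 79/2015·(0.959200+0.912600+0.882100+0.852900))/(1+79/2015) = 4131/5000 ≈ 0.826200

1 1 1199/1250
2 2 4563/5000
3 3 8821/10000
4 4 8529/10000
5 5 4131/5000
DF(4y) = 8529/10000 ≈ 0.852900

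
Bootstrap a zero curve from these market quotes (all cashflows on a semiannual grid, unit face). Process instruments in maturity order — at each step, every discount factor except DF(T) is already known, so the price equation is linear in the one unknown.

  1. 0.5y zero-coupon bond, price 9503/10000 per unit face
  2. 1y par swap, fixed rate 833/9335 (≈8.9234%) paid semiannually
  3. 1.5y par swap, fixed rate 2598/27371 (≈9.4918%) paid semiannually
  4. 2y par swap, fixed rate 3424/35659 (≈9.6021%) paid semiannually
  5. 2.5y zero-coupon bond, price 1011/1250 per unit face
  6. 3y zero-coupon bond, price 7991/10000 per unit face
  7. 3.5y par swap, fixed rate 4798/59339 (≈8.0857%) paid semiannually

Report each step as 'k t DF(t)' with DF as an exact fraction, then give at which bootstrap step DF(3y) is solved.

1 1/2 9503/10000
2 1 9167/10000
3 3/2 8701/10000
4 2 518/625
5 5/2 1011/1250
6 3 7991/10000
7 7/2 7601/10000
DF(3y) is solved at step 6

step 1 [0.5y] zero: DF = P = 9503/10000 ≈ 0.950300
step 2 [1y] swap r/2=833/18670: DF=(1 − 833/18670·(0.950300))/(1+833/18670) = 9167/10000 ≈ 0.916700
step 3 [1.5y] swap r/2=1299/27371: DF=(1 − 1299/27371·(0.950300+0.916700))/(1+1299/27371) = 8701/10000 ≈ 0.870100
step 4 [2y] swap r/2=1712/35659: DF=(1 − 1712/35659·(0.950300+0.916700+0.870100))/(1+1712/35659) = 518/625 ≈ 0.828800
step 5 [2.5y] zero: DF = P = 1011/1250 ≈ 0.808800
step 6 [3y] zero: DF = P = 7991/10000 ≈ 0.799100
step 7 [3.5y] swap r/2=2399/59339: DF=(1 − 2399/59339·(0.950300+0.916700+0.870100+0.828800+0.808800+0.799100))/(1+2399/59339) = 7601/10000 ≈ 0.760100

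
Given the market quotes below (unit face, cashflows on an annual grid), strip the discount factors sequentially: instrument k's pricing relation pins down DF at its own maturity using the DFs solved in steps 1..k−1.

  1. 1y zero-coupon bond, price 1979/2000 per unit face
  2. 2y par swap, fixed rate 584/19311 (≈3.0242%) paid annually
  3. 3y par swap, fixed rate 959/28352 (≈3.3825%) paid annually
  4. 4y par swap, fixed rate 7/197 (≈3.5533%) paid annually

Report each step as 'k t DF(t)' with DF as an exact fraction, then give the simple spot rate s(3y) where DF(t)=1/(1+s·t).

step 1 [1y] zero: DF = P = 1979/2000 ≈ 0.989500
step 2 [2y] swap r/1=584/19311: DF=(1 − 584/19311·(0.989500))/(1+584/19311) = 1177/1250 ≈ 0.941600
step 3 [3y] swap r/1=959/28352: DF=(1 − 959/28352·(0.989500+0.941600))/(1+959/28352) = 9041/10000 ≈ 0.904100
step 4 [4y] swap r/1=7/197: DF=(1 − 7/197·(0.989500+0.941600+0.904100))/(1+7/197) = 2171/2500 ≈ 0.868400

1 1 1979/2000
2 2 1177/1250
3 3 9041/10000
4 4 2171/2500
s(3y) = (1/(9041/10000) − 1)/(3) = 959/27123 ≈ 3.5357%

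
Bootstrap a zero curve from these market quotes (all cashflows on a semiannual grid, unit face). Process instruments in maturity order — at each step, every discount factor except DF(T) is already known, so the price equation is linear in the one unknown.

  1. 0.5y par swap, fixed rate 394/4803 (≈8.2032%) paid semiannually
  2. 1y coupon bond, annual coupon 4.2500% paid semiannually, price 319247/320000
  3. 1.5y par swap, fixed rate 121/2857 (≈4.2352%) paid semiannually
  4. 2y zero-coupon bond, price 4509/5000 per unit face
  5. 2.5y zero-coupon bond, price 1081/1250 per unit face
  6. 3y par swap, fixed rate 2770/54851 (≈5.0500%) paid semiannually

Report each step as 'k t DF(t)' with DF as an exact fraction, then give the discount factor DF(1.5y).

1 1/2 4803/5000
2 1 9569/10000
3 3/2 1879/2000
4 2 4509/5000
5 5/2 1081/1250
6 3 1723/2000
DF(1.5y) = 1879/2000 ≈ 0.939500

step 1 [0.5y] swap r/2=197/4803: DF=(1 − 197/4803·(0))/(1+197/4803) = 4803/5000 ≈ 0.960600
step 2 [1y] bond c/2=17/800: DF=(319247/320000 − 17/800·(0.960600))/(1+17/800) = 9569/10000 ≈ 0.956900
step 3 [1.5y] swap r/2=121/5714: DF=(1 − 121/5714·(0.960600+0.956900))/(1+121/5714) = 1879/2000 ≈ 0.939500
step 4 [2y] zero: DF = P = 4509/5000 ≈ 0.901800
step 5 [2.5y] zero: DF = P = 1081/1250 ≈ 0.864800
step 6 [3y] swap r/2=1385/54851: DF=(1 − 1385/54851·(0.960600+0.956900+0.939500+0.901800+0.864800))/(1+1385/54851) = 1723/2000 ≈ 0.861500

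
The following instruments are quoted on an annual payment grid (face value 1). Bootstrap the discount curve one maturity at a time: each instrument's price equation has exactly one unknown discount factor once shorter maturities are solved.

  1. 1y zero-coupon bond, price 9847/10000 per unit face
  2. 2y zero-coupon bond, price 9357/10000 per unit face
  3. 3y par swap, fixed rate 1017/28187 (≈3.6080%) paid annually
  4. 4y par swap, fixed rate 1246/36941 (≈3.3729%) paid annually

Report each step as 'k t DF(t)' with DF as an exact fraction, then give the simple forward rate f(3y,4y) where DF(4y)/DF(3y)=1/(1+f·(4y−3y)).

step 1 [1y] zero: DF = P = 9847/10000 ≈ 0.984700
step 2 [2y] zero: DF = P = 9357/10000 ≈ 0.935700
step 3 [3y] swap r/1=1017/28187: DF=(1 − 1017/28187·(0.984700+0.935700))/(1+1017/28187) = 8983/10000 ≈ 0.898300
step 4 [4y] swap r/1=1246/36941: DF=(1 − 1246/36941·(0.984700+0.935700+0.898300))/(1+1246/36941) = 4377/5000 ≈ 0.875400

1 1 9847/10000
2 2 9357/10000
3 3 8983/10000
4 4 4377/5000
f(3y,4y) = ((8983/10000)/(4377/5000) − 1)/(1) = 229/8754 ≈ 2.6159%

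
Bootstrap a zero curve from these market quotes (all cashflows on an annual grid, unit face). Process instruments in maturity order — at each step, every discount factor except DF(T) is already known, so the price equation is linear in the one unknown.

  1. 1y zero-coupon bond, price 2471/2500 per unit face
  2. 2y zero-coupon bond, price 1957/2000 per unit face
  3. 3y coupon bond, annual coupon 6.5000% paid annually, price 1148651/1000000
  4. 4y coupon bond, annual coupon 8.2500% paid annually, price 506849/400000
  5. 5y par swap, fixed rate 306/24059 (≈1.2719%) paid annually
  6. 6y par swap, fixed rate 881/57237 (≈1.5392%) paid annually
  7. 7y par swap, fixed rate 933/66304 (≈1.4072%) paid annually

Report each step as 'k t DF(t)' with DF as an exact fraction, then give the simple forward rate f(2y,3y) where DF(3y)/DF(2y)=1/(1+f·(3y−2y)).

1 1 2471/2500
2 2 1957/2000
3 3 1917/2000
4 4 2369/2500
5 5 2347/2500
6 6 9119/10000
7 7 9067/10000
f(2y,3y) = ((1957/2000)/(1917/2000) − 1)/(1) = 40/1917 ≈ 2.0866%

step 1 [1y] zero: DF = P = 2471/2500 ≈ 0.988400
step 2 [2y] zero: DF = P = 1957/2000 ≈ 0.978500
step 3 [3y] bond c/1=13/200: DF=(1148651/1000000 − 13/200·(0.988400+0.978500))/(1+13/200) = 1917/2000 ≈ 0.958500
step 4 [4y] bond c/1=33/400: DF=(506849/400000 − 33/400·(0.988400+0.978500+0.958500))/(1+33/400) = 2369/2500 ≈ 0.947600
step 5 [5y] swap r/1=306/24059: DF=(1 − 306/24059·(0.988400+0.978500+0.958500+0.947600))/(1+306/24059) = 2347/2500 ≈ 0.938800
step 6 [6y] swap r/1=881/57237: DF=(1 − 881/57237·(0.988400+0.978500+0.958500+0.947600+0.938800))/(1+881/57237) = 9119/10000 ≈ 0.911900
step 7 [7y] swap r/1=933/66304: DF=(1 − 933/66304·(0.988400+0.978500+0.958500+0.947600+0.938800+0.911900))/(1+933/66304) = 9067/10000 ≈ 0.906700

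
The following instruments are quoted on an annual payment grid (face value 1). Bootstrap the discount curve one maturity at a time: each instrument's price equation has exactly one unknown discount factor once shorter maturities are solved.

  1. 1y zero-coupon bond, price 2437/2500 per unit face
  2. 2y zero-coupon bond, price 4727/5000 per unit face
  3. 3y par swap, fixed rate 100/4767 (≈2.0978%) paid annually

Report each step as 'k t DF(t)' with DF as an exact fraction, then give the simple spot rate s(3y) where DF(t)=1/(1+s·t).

step 1 [1y] zero: DF = P = 2437/2500 ≈ 0.974800
step 2 [2y] zero: DF = P = 4727/5000 ≈ 0.945400
step 3 [3y] swap r/1=100/4767: DF=(1 − 100/4767·(0.974800+0.945400))/(1+100/4767) = 47/50 ≈ 0.940000

1 1 2437/2500
2 2 4727/5000
3 3 47/50
s(3y) = (1/(47/50) − 1)/(3) = 1/47 ≈ 2.1277%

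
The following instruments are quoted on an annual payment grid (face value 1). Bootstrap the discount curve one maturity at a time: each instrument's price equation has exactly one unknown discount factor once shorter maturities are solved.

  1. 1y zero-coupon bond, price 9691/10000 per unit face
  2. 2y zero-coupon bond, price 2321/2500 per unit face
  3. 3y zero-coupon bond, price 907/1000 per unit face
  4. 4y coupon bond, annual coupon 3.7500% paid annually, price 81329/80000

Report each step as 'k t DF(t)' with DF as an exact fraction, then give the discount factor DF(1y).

1 1 9691/10000
2 2 2321/2500
3 3 907/1000
4 4 1757/2000
DF(1y) = 9691/10000 ≈ 0.969100

step 1 [1y] zero: DF = P = 9691/10000 ≈ 0.969100
step 2 [2y] zero: DF = P = 2321/2500 ≈ 0.928400
step 3 [3y] zero: DF = P = 907/1000 ≈ 0.907000
step 4 [4y] bond c/1=3/80: DF=(81329/80000 − 3/80·(0.969100+0.928400+0.907000))/(1+3/80) = 1757/2000 ≈ 0.878500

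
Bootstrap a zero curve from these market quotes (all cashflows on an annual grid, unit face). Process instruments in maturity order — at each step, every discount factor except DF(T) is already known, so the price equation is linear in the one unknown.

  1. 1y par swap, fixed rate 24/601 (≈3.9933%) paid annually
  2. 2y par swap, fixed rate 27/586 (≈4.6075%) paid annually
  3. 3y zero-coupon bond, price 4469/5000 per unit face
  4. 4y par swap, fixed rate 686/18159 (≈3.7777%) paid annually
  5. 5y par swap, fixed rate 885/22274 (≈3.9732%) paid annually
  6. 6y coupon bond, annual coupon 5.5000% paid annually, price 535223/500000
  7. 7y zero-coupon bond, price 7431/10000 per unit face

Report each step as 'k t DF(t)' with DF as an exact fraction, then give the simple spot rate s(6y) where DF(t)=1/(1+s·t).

step 1 [1y] swap r/1=24/601: DF=(1 − 24/601·(0))/(1+24/601) = 601/625 ≈ 0.961600
step 2 [2y] swap r/1=27/586: DF=(1 − 27/586·(0.961600))/(1+27/586) = 571/625 ≈ 0.913600
step 3 [3y] zero: DF = P = 4469/5000 ≈ 0.893800
step 4 [4y] swap r/1=686/18159: DF=(1 − 686/18159·(0.961600+0.913600+0.893800))/(1+686/18159) = 2157/2500 ≈ 0.862800
step 5 [5y] swap r/1=885/22274: DF=(1 − 885/22274·(0.961600+0.913600+0.893800+0.862800))/(1+885/22274) = 823/1000 ≈ 0.823000
step 6 [6y] bond c/1=11/200: DF=(535223/500000 − 11/200·(0.961600+0.913600+0.893800+0.862800+0.823000))/(1+11/200) = 489/625 ≈ 0.782400
step 7 [7y] zero: DF = P = 7431/10000 ≈ 0.743100

1 1 601/625
2 2 571/625
3 3 4469/5000
4 4 2157/2500
5 5 823/1000
6 6 489/625
7 7 7431/10000
s(6y) = (1/(489/625) − 1)/(6) = 68/1467 ≈ 4.6353%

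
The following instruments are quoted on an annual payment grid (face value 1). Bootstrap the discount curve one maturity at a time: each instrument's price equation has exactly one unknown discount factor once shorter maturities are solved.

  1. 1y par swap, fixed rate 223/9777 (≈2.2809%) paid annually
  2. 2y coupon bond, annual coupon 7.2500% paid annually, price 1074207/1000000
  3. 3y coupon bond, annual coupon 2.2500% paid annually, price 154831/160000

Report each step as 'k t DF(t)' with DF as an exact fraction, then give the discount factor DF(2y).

step 1 [1y] swap r/1=223/9777: DF=(1 − 223/9777·(0))/(1+223/9777) = 9777/10000 ≈ 0.977700
step 2 [2y] bond c/1=29/400: DF=(1074207/1000000 − 29/400·(0.977700))/(1+29/400) = 1871/2000 ≈ 0.935500
step 3 [3y] bond c/1=9/400: DF=(154831/160000 − 9/400·(0.977700+0.935500))/(1+9/400) = 9043/10000 ≈ 0.904300

1 1 9777/10000
2 2 1871/2000
3 3 9043/10000
DF(2y) = 1871/2000 ≈ 0.935500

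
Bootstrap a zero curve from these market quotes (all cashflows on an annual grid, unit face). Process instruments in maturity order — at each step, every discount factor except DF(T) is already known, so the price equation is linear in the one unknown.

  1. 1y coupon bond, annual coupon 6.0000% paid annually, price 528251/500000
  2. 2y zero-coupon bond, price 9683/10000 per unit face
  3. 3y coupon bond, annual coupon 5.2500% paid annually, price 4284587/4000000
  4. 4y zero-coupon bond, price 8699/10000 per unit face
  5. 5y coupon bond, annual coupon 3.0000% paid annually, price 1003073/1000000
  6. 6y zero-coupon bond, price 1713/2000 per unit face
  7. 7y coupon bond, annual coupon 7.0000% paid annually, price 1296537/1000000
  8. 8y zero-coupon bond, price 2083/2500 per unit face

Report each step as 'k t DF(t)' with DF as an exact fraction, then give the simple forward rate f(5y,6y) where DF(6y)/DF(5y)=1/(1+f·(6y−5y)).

step 1 [1y] bond c/1=3/50: DF=(528251/500000 − 3/50·(0))/(1+3/50) = 9967/10000 ≈ 0.996700
step 2 [2y] zero: DF = P = 9683/10000 ≈ 0.968300
step 3 [3y] bond c/1=21/400: DF=(4284587/4000000 − 21/400·(0.996700+0.968300))/(1+21/400) = 9197/10000 ≈ 0.919700
step 4 [4y] zero: DF = P = 8699/10000 ≈ 0.869900
step 5 [5y] bond c/1=3/100: DF=(1003073/1000000 − 3/100·(0.996700+0.968300+0.919700+0.869900))/(1+3/100) = 1729/2000 ≈ 0.864500
step 6 [6y] zero: DF = P = 1713/2000 ≈ 0.856500
step 7 [7y] bond c/1=7/100: DF=(1296537/1000000 − 7/100·(0.996700+0.968300+0.919700+0.869900+0.864500+0.856500))/(1+7/100) = 1707/2000 ≈ 0.853500
step 8 [8y] zero: DF = P = 2083/2500 ≈ 0.833200

1 1 9967/10000
2 2 9683/10000
3 3 9197/10000
4 4 8699/10000
5 5 1729/2000
6 6 1713/2000
7 7 1707/2000
8 8 2083/2500
f(5y,6y) = ((1729/2000)/(1713/2000) − 1)/(1) = 16/1713 ≈ 0.9340%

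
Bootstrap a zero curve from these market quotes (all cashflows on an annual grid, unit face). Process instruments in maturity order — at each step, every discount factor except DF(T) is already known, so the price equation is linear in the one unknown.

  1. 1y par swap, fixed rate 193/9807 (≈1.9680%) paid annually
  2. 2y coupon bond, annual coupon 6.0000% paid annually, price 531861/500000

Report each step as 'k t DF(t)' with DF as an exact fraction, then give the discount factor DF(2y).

1 1 9807/10000
2 2 237/250
DF(2y) = 237/250 ≈ 0.948000

step 1 [1y] swap r/1=193/9807: DF=(1 − 193/9807·(0))/(1+193/9807) = 9807/10000 ≈ 0.980700
step 2 [2y] bond c/1=3/50: DF=(531861/500000 − 3/50·(0.980700))/(1+3/50) = 237/250 ≈ 0.948000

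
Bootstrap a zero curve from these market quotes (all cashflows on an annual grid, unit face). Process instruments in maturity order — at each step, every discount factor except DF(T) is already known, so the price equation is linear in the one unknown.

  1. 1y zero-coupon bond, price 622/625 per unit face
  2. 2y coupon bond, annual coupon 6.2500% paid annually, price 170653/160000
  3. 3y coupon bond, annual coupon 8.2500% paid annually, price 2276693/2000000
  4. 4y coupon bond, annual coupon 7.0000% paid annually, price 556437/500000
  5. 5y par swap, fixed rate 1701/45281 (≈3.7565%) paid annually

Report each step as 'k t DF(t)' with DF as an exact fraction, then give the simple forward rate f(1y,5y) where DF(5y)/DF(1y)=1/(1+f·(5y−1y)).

1 1 622/625
2 2 9453/10000
3 3 9037/10000
4 4 427/500
5 5 8299/10000
f(1y,5y) = ((622/625)/(8299/10000) − 1)/(4) = 1653/33196 ≈ 4.9795%

step 1 [1y] zero: DF = P = 622/625 ≈ 0.995200
step 2 [2y] bond c/1=1/16: DF=(170653/160000 − 1/16·(0.995200))/(1+1/16) = 9453/10000 ≈ 0.945300
step 3 [3y] bond c/1=33/400: DF=(2276693/2000000 − 33/400·(0.995200+0.945300))/(1+33/400) = 9037/10000 ≈ 0.903700
step 4 [4y] bond c/1=7/100: DF=(556437/500000 − 7/100·(0.995200+0.945300+0.903700))/(1+7/100) = 427/500 ≈ 0.854000
step 5 [5y] swap r/1=1701/45281: DF=(1 − 1701/45281·(0.995200+0.945300+0.903700+0.854000))/(1+1701/45281) = 8299/10000 ≈ 0.829900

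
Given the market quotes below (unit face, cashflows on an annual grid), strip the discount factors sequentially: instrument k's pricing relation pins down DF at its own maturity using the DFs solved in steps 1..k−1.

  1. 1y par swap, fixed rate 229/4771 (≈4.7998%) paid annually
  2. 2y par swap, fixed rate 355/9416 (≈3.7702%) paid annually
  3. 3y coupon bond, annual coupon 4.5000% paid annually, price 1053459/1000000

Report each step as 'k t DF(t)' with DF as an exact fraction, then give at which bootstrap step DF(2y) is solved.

step 1 [1y] swap r/1=229/4771: DF=(1 − 229/4771·(0))/(1+229/4771) = 4771/5000 ≈ 0.954200
step 2 [2y] swap r/1=355/9416: DF=(1 − 355/9416·(0.954200))/(1+355/9416) = 929/1000 ≈ 0.929000
step 3 [3y] bond c/1=9/200: DF=(1053459/1000000 − 9/200·(0.954200+0.929000))/(1+9/200) = 927/1000 ≈ 0.927000

1 1 4771/5000
2 2 929/1000
3 3 927/1000
DF(2y) is solved at step 2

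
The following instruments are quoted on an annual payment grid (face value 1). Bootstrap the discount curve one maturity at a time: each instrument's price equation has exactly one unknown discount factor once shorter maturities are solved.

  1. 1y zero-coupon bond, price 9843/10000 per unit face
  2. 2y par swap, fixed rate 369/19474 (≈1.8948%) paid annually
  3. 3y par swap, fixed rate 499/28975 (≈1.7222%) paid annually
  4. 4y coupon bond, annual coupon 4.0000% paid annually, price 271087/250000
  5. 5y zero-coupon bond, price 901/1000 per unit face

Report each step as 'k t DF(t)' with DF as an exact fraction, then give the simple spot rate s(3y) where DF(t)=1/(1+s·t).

step 1 [1y] zero: DF = P = 9843/10000 ≈ 0.984300
step 2 [2y] swap r/1=369/19474: DF=(1 − 369/19474·(0.984300))/(1+369/19474) = 9631/10000 ≈ 0.963100
step 3 [3y] swap r/1=499/28975: DF=(1 − 499/28975·(0.984300+0.963100))/(1+499/28975) = 9501/10000 ≈ 0.950100
step 4 [4y] bond c/1=1/25: DF=(271087/250000 − 1/25·(0.984300+0.963100+0.950100))/(1+1/25) = 582/625 ≈ 0.931200
step 5 [5y] zero: DF = P = 901/1000 ≈ 0.901000

1 1 9843/10000
2 2 9631/10000
3 3 9501/10000
4 4 582/625
5 5 901/1000
s(3y) = (1/(9501/10000) − 1)/(3) = 499/28503 ≈ 1.7507%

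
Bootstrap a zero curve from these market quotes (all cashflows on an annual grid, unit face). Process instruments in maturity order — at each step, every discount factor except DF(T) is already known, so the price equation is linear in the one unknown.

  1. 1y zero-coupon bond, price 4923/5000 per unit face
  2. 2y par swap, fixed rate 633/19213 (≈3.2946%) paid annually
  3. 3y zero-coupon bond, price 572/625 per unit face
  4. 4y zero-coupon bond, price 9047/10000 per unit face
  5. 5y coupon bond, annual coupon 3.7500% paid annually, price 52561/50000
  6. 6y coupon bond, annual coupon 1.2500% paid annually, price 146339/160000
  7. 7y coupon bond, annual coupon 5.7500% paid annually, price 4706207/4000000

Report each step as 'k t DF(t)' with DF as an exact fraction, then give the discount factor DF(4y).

step 1 [1y] zero: DF = P = 4923/5000 ≈ 0.984600
step 2 [2y] swap r/1=633/19213: DF=(1 − 633/19213·(0.984600))/(1+633/19213) = 9367/10000 ≈ 0.936700
step 3 [3y] zero: DF = P = 572/625 ≈ 0.915200
step 4 [4y] zero: DF = P = 9047/10000 ≈ 0.904700
step 5 [5y] bond c/1=3/80: DF=(52561/50000 − 3/80·(0.984600+0.936700+0.915200+0.904700))/(1+3/80) = 439/500 ≈ 0.878000
step 6 [6y] bond c/1=1/80: DF=(146339/160000 − 1/80·(0.984600+0.936700+0.915200+0.904700+0.878000))/(1+1/80) = 8463/10000 ≈ 0.846300
step 7 [7y] bond c/1=23/400: DF=(4706207/4000000 − 23/400·(0.984600+0.936700+0.915200+0.904700+0.878000+0.846300))/(1+23/400) = 4077/5000 ≈ 0.815400

1 1 4923/5000
2 2 9367/10000
3 3 572/625
4 4 9047/10000
5 5 439/500
6 6 8463/10000
7 7 4077/5000
DF(4y) = 9047/10000 ≈ 0.904700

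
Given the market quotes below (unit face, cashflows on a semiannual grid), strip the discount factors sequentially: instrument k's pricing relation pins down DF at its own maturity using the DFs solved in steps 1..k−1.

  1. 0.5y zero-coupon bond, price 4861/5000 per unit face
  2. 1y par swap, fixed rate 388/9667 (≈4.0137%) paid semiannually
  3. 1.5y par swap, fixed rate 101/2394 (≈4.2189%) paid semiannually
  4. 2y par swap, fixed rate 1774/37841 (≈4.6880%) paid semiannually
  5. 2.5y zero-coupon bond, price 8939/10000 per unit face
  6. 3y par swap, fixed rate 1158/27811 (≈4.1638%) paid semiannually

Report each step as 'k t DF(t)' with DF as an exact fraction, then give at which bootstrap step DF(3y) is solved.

step 1 [0.5y] zero: DF = P = 4861/5000 ≈ 0.972200
step 2 [1y] swap r/2=194/9667: DF=(1 − 194/9667·(0.972200))/(1+194/9667) = 2403/2500 ≈ 0.961200
step 3 [1.5y] swap r/2=101/4788: DF=(1 − 101/4788·(0.972200+0.961200))/(1+101/4788) = 4697/5000 ≈ 0.939400
step 4 [2y] swap r/2=887/37841: DF=(1 − 887/37841·(0.972200+0.961200+0.939400))/(1+887/37841) = 9113/10000 ≈ 0.911300
step 5 [2.5y] zero: DF = P = 8939/10000 ≈ 0.893900
step 6 [3y] swap r/2=579/27811: DF=(1 − 579/27811·(0.972200+0.961200+0.939400+0.911300+0.893900))/(1+579/27811) = 4421/5000 ≈ 0.884200

1 1/2 4861/5000
2 1 2403/2500
3 3/2 4697/5000
4 2 9113/10000
5 5/2 8939/10000
6 3 4421/5000
DF(3y) is solved at step 6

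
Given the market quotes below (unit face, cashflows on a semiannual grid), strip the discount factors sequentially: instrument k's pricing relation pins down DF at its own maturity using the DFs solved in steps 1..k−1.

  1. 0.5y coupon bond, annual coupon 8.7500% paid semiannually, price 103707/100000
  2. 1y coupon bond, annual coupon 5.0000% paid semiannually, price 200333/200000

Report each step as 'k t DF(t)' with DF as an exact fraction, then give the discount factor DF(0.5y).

step 1 [0.5y] bond c/2=7/160: DF=(103707/100000 − 7/160·(0))/(1+7/160) = 621/625 ≈ 0.993600
step 2 [1y] bond c/2=1/40: DF=(200333/200000 − 1/40·(0.993600))/(1+1/40) = 953/1000 ≈ 0.953000

1 1/2 621/625
2 1 953/1000
DF(0.5y) = 621/625 ≈ 0.993600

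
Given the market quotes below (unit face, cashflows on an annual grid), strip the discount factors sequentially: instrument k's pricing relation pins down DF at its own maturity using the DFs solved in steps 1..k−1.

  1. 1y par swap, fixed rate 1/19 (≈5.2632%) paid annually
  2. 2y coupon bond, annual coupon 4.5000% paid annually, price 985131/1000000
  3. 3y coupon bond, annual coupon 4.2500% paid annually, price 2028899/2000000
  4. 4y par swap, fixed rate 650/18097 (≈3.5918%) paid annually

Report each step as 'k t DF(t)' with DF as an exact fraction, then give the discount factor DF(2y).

1 1 19/20
2 2 4509/5000
3 3 561/625
4 4 87/100
DF(2y) = 4509/5000 ≈ 0.901800

step 1 [1y] swap r/1=1/19: DF=(1 − 1/19·(0))/(1+1/19) = 19/20 ≈ 0.950000
step 2 [2y] bond c/1=9/200: DF=(985131/1000000 − 9/200·(0.950000))/(1+9/200) = 4509/5000 ≈ 0.901800
step 3 [3y] bond c/1=17/400: DF=(2028899/2000000 − 17/400·(0.950000+0.901800))/(1+17/400) = 561/625 ≈ 0.897600
step 4 [4y] swap r/1=650/18097: DF=(1 − 650/18097·(0.950000+0.901800+0.897600))/(1+650/18097) = 87/100 ≈ 0.870000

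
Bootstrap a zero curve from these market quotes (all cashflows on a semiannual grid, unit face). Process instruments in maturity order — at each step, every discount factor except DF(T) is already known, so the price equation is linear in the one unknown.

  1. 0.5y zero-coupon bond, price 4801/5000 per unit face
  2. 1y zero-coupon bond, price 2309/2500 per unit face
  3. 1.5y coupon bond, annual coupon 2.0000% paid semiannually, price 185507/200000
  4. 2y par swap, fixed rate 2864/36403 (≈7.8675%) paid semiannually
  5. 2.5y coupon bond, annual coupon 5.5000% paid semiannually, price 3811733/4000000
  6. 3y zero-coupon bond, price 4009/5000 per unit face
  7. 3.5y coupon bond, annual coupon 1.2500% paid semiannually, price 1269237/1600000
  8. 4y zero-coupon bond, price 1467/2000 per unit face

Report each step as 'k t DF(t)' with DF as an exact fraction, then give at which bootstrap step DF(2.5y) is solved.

step 1 [0.5y] zero: DF = P = 4801/5000 ≈ 0.960200
step 2 [1y] zero: DF = P = 2309/2500 ≈ 0.923600
step 3 [1.5y] bond c/2=1/100: DF=(185507/200000 − 1/100·(0.960200+0.923600))/(1+1/100) = 8997/10000 ≈ 0.899700
step 4 [2y] swap r/2=1432/36403: DF=(1 − 1432/36403·(0.960200+0.923600+0.899700))/(1+1432/36403) = 1071/1250 ≈ 0.856800
step 5 [2.5y] bond c/2=11/400: DF=(3811733/4000000 − 11/400·(0.960200+0.923600+0.899700+0.856800))/(1+11/400) = 83/100 ≈ 0.830000
step 6 [3y] zero: DF = P = 4009/5000 ≈ 0.801800
step 7 [3.5y] bond c/2=1/160: DF=(1269237/1600000 − 1/160·(0.960200+0.923600+0.899700+0.856800+0.830000+0.801800))/(1+1/160) = 1889/2500 ≈ 0.755600
step 8 [4y] zero: DF = P = 1467/2000 ≈ 0.733500

1 1/2 4801/5000
2 1 2309/2500
3 3/2 8997/10000
4 2 1071/1250
5 5/2 83/100
6 3 4009/5000
7 7/2 1889/2500
8 4 1467/2000
DF(2.5y) is solved at step 5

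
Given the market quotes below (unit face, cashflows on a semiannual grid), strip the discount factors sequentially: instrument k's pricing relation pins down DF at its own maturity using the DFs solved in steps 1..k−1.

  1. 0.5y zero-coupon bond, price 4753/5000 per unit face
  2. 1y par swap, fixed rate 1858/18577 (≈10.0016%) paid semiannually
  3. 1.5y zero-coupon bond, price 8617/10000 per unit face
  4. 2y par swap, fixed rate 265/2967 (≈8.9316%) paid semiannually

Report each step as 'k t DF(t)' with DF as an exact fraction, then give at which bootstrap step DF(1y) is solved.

1 1/2 4753/5000
2 1 9071/10000
3 3/2 8617/10000
4 2 841/1000
DF(1y) is solved at step 2

step 1 [0.5y] zero: DF = P = 4753/5000 ≈ 0.950600
step 2 [1y] swap r/2=929/18577: DF=(1 − 929/18577·(0.950600))/(1+929/18577) = 9071/10000 ≈ 0.907100
step 3 [1.5y] zero: DF = P = 8617/10000 ≈ 0.861700
step 4 [2y] swap r/2=265/5934: DF=(1 − 265/5934·(0.950600+0.907100+0.861700))/(1+265/5934) = 841/1000 ≈ 0.841000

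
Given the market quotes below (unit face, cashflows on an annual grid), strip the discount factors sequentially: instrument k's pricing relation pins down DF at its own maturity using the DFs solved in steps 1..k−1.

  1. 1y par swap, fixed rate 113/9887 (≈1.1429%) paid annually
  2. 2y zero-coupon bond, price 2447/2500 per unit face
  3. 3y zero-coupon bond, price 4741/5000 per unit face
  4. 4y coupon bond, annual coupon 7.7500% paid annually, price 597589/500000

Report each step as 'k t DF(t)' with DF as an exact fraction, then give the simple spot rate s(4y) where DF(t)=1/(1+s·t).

1 1 9887/10000
2 2 2447/2500
3 3 4741/5000
4 4 1799/2000
s(4y) = (1/(1799/2000) − 1)/(4) = 201/7196 ≈ 2.7932%

step 1 [1y] swap r/1=113/9887: DF=(1 − 113/9887·(0))/(1+113/9887) = 9887/10000 ≈ 0.988700
step 2 [2y] zero: DF = P = 2447/2500 ≈ 0.978800
step 3 [3y] zero: DF = P = 4741/5000 ≈ 0.948200
step 4 [4y] bond c/1=31/400: DF=(597589/500000 − 31/400·(0.988700+0.978800+0.948200))/(1+31/400) = 1799/2000 ≈ 0.899500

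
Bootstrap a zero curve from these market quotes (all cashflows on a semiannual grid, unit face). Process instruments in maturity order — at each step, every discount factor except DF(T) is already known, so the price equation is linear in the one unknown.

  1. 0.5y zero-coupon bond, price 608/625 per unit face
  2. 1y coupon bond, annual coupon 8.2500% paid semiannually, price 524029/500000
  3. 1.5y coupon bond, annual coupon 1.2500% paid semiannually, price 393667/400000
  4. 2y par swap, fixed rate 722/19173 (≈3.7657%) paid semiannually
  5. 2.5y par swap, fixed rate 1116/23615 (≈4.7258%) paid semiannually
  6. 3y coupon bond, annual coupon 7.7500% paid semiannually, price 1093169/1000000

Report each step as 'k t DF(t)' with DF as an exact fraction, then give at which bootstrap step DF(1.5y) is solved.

step 1 [0.5y] zero: DF = P = 608/625 ≈ 0.972800
step 2 [1y] bond c/2=33/800: DF=(524029/500000 − 33/800·(0.972800))/(1+33/800) = 121/125 ≈ 0.968000
step 3 [1.5y] bond c/2=1/160: DF=(393667/400000 − 1/160·(0.972800+0.968000))/(1+1/160) = 483/500 ≈ 0.966000
step 4 [2y] swap r/2=361/19173: DF=(1 − 361/19173·(0.972800+0.968000+0.966000))/(1+361/19173) = 4639/5000 ≈ 0.927800
step 5 [2.5y] swap r/2=558/23615: DF=(1 − 558/23615·(0.972800+0.968000+0.966000+0.927800))/(1+558/23615) = 2221/2500 ≈ 0.888400
step 6 [3y] bond c/2=31/800: DF=(1093169/1000000 − 31/800·(0.972800+0.968000+0.966000+0.927800+0.888400))/(1+31/800) = 4381/5000 ≈ 0.876200

1 1/2 608/625
2 1 121/125
3 3/2 483/500
4 2 4639/5000
5 5/2 2221/2500
6 3 4381/5000
DF(1.5y) is solved at step 3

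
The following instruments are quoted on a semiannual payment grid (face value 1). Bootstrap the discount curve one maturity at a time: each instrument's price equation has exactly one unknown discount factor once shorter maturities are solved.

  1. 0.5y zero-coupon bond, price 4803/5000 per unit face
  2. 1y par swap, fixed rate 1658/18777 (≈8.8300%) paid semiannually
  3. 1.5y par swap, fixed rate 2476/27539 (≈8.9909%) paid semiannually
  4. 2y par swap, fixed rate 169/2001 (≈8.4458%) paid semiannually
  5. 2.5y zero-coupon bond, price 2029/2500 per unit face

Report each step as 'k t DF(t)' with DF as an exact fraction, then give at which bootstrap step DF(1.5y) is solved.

step 1 [0.5y] zero: DF = P = 4803/5000 ≈ 0.960600
step 2 [1y] swap r/2=829/18777: DF=(1 − 829/18777·(0.960600))/(1+829/18777) = 9171/10000 ≈ 0.917100
step 3 [1.5y] swap r/2=1238/27539: DF=(1 − 1238/27539·(0.960600+0.917100))/(1+1238/27539) = 4381/5000 ≈ 0.876200
step 4 [2y] swap r/2=169/4002: DF=(1 − 169/4002·(0.960600+0.917100+0.876200))/(1+169/4002) = 8479/10000 ≈ 0.847900
step 5 [2.5y] zero: DF = P = 2029/2500 ≈ 0.811600

1 1/2 4803/5000
2 1 9171/10000
3 3/2 4381/5000
4 2 8479/10000
5 5/2 2029/2500
DF(1.5y) is solved at step 3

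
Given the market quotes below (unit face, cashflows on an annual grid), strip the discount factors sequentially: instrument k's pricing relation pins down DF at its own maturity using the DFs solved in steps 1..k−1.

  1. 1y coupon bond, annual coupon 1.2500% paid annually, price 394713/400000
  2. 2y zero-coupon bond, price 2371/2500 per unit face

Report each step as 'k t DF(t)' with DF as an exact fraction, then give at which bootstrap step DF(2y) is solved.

1 1 4873/5000
2 2 2371/2500
DF(2y) is solved at step 2

step 1 [1y] bond c/1=1/80: DF=(394713/400000 − 1/80·(0))/(1+1/80) = 4873/5000 ≈ 0.974600
step 2 [2y] zero: DF = P = 2371/2500 ≈ 0.948400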